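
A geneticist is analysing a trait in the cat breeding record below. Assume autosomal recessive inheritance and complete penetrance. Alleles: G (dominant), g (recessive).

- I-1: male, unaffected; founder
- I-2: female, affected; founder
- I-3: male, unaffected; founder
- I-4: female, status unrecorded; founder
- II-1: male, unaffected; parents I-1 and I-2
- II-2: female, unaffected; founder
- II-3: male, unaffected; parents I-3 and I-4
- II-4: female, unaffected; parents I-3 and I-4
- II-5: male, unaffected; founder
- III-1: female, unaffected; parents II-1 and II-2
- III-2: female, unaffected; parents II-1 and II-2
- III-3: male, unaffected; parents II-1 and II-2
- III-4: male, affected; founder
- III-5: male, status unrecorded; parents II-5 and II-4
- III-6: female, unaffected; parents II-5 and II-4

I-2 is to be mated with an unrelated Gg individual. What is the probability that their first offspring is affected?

I-2 is affected, so I-2 is gg.
The cross gives 1/2 Gg : 1/2 gg, so P(offspring is affected) = 1/2.

1/2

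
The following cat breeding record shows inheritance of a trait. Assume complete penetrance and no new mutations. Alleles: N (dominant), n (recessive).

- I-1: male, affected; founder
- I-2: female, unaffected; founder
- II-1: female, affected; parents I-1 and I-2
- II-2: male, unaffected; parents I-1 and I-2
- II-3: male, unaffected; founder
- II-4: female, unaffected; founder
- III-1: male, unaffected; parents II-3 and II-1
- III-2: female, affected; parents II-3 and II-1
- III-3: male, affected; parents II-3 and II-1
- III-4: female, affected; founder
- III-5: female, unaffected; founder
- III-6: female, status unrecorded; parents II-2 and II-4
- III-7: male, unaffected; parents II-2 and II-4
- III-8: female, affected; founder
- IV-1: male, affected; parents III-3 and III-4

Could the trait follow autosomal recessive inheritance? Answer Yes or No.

A consistent assignment under autosomal recessive exists: I-1 nn, I-2 Nn, II-1 nn, II-2 Nn, II-3 Nn, II-4 NN, III-1 Nn, III-2 nn, III-3 nn, III-4 nn, III-5 NN, III-6 NN, III-7 NN, III-8 nn, IV-1 nn.
In this assignment every recorded phenotype matches its genotype and every non-founder's genotype is obtainable from its parents' genotypes, so the pedigree is consistent.

Yes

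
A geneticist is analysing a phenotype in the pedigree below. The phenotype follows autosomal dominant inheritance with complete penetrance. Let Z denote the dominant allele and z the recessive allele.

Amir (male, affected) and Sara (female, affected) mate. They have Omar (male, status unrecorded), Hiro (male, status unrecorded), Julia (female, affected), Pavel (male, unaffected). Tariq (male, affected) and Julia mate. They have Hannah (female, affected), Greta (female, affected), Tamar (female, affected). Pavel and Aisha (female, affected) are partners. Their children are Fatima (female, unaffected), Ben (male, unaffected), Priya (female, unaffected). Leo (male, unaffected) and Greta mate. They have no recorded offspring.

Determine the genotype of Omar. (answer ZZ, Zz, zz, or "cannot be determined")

cannot be determined

Omar's phenotype is unrecorded, and no parent or child forces a single allele at both positions; consistent genotype assignments exist with Omar as ZZ or Zz or zz.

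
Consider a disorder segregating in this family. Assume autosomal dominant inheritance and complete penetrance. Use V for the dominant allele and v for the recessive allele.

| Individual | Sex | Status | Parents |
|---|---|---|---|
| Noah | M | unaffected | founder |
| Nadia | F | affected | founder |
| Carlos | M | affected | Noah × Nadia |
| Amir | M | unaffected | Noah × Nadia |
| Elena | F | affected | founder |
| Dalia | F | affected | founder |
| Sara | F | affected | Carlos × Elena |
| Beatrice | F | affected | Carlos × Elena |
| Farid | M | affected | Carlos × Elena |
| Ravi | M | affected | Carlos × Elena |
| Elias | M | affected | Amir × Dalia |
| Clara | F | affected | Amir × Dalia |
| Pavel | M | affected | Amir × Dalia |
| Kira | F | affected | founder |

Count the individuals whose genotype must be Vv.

Obligate heterozygotes: Nadia is affected so carries V and passed v to Amir (vv), so Nadia is Vv; Carlos is affected so carries V and received v from Noah (vv), so Carlos is Vv; Elias is affected so carries V and received v from Amir (vv), so Elias is Vv; Clara is affected so carries V and received v from Amir (vv), so Clara is Vv; Pavel is affected so carries V and received v from Amir (vv), so Pavel is Vv.
Every other individual is either homozygous by phenotype or has at least one consistent homozygous assignment, so the count is 5.

5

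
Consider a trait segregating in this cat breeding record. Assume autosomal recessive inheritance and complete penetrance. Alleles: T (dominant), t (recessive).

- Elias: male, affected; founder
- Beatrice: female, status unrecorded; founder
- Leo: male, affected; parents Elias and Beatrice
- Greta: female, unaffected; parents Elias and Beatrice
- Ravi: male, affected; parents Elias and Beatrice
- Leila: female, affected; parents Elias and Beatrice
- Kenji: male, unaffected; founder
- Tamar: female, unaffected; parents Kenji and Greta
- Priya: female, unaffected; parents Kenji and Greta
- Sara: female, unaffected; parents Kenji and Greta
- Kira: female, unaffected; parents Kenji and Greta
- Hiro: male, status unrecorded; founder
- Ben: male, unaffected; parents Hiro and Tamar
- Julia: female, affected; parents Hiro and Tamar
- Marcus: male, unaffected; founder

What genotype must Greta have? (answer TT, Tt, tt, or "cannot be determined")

Tt

From phenotype alone, Greta is TT or Tt.
Greta is unaffected so carries T and received t from Elias (tt), so Greta is Tt.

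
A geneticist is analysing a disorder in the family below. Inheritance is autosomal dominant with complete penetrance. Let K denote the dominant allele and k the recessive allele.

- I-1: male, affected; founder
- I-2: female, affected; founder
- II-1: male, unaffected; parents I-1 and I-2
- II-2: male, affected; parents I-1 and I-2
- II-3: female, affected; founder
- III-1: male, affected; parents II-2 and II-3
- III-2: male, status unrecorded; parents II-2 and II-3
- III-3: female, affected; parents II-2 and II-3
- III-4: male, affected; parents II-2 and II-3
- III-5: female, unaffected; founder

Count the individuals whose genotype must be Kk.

Obligate heterozygotes: I-1 is affected so carries K and passed k to II-1 (kk), so I-1 is Kk; I-2 is affected so carries K and passed k to II-1 (kk), so I-2 is Kk.
Every other individual is either homozygous by phenotype or has at least one consistent homozygous assignment, so the count is 2.

2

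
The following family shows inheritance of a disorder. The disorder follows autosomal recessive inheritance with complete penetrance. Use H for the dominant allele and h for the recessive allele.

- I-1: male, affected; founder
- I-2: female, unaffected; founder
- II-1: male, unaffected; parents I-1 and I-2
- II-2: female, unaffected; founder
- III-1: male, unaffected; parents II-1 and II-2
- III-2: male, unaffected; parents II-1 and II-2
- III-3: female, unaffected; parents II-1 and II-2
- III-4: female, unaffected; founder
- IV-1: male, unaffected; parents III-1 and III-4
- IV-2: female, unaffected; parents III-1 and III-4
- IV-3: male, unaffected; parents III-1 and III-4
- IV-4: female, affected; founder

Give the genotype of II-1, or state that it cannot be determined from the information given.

Hh

From phenotype alone, II-1 is HH or Hh.
II-1 is unaffected so carries H and received h from I-1 (hh), so II-1 is Hh.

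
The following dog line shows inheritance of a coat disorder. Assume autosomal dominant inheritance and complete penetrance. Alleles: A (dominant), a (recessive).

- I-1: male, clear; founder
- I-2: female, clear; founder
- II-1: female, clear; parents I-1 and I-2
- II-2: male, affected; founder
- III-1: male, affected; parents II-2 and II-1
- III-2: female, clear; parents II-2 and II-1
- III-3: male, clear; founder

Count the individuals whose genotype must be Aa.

Obligate heterozygotes: II-2 is affected so carries A and passed a to III-2 (aa), so II-2 is Aa; III-1 is affected so carries A and received a from II-1 (aa), so III-1 is Aa.
Every other individual is either homozygous by phenotype or has at least one consistent homozygous assignment, so the count is 2.

2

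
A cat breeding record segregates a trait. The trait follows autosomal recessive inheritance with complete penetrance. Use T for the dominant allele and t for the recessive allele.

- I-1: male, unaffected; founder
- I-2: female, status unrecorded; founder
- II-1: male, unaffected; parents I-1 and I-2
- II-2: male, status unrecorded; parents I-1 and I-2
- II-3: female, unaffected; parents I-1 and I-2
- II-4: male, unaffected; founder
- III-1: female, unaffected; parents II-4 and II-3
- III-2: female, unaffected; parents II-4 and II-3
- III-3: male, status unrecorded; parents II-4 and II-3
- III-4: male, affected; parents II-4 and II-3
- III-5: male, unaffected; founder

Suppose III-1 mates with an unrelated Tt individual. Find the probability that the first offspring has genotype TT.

1/3

II-4 is unaffected so carries T and passed t to III-4 (tt), so II-4 is Tt.
II-3 is unaffected so carries T and passed t to III-4 (tt), so II-3 is Tt.
III-1 is an unaffected offspring of II-4 (Tt) × II-3 (Tt), whose cross gives 1/4 TT : 1/2 Tt : 1/4 tt; conditioning on being unaffected, III-1 is TT with probability 1/3, Tt with probability 2/3.
Summing over parental genotype combinations, P(offspring has genotype TT) = 1/3·1/2 + 2/3·1/4 = 1/3.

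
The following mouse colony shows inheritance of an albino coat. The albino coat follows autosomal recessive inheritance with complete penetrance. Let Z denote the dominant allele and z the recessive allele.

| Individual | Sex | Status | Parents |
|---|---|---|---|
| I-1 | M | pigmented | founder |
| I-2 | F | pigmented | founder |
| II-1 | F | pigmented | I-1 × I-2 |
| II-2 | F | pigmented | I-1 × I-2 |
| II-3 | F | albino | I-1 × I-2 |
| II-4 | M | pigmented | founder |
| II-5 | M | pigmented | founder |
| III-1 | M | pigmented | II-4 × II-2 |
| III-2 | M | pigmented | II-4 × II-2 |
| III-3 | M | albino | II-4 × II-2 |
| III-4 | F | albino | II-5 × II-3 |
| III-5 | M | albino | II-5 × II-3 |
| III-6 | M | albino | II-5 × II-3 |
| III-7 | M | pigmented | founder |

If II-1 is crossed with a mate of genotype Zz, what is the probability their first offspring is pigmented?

I-1 is pigmented so carries Z and passed z to II-3 (zz), so I-1 is Zz.
I-2 is pigmented so carries Z and passed z to II-3 (zz), so I-2 is Zz.
II-1 is a pigmented offspring of I-1 (Zz) × I-2 (Zz), whose cross gives 1/4 ZZ : 1/2 Zz : 1/4 zz; conditioning on being pigmented, II-1 is ZZ with probability 1/3, Zz with probability 2/3.
Summing over parental genotype combinations, P(offspring is pigmented) = 1/3·1 + 2/3·3/4 = 5/6.

5/6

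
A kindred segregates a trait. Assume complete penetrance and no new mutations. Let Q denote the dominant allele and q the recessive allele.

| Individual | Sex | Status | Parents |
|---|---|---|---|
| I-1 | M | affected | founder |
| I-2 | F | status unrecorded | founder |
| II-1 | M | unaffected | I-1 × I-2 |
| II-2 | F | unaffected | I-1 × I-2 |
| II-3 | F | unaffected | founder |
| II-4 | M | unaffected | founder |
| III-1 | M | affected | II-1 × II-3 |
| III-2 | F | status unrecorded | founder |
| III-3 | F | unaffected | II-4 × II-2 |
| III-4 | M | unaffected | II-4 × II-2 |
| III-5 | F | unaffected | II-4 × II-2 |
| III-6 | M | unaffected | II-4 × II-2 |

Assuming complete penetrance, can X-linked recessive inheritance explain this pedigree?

A consistent assignment under X-linked recessive exists: I-1 X^q Y, I-2 X^Q X^Q, II-1 X^Q Y, II-2 X^Q X^q, II-3 X^Q X^q, II-4 X^Q Y, III-1 X^q Y, III-2 X^Q X^Q, III-3 X^Q X^Q, III-4 X^Q Y, III-5 X^Q X^Q, III-6 X^Q Y.
In this assignment every recorded phenotype matches its genotype and every non-founder's genotype is obtainable from its parents' genotypes, so the pedigree is consistent.

Yes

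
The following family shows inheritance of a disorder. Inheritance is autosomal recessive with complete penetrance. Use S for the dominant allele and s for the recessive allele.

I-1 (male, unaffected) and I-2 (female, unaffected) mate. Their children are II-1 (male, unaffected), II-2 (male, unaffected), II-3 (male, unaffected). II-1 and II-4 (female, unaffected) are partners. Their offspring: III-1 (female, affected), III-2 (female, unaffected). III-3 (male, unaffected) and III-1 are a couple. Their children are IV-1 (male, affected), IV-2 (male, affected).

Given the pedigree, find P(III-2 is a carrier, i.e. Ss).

2/3

II-1 is unaffected so carries S and passed s to III-1 (ss), so II-1 is Ss.
II-4 is unaffected so carries S and passed s to III-1 (ss), so II-4 is Ss.
Their cross gives offspring ratios 1/4 SS : 1/2 Ss : 1/4 ss. Conditioning on III-2 being unaffected, P(Ss) = 1/2 / 3/4 = 2/3.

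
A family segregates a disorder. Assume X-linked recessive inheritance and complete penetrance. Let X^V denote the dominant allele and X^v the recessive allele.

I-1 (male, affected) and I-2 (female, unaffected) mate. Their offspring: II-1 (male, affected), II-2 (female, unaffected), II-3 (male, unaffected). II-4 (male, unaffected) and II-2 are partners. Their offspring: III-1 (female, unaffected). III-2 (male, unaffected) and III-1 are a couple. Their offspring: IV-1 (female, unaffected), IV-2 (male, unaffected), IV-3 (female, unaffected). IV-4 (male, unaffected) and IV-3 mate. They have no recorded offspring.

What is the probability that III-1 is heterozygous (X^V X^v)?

1/3

II-4 is unaffected, so II-4 is X^V Y.
II-2 is unaffected so carries V and received v from I-1 (X^v Y), so II-2 is X^V X^v.
Their cross gives offspring ratios 1/2 X^V X^V : 1/2 X^V X^v. Conditioning on III-1 being unaffected, P(X^V X^v) = 1/2 / 1 = 1/2 before taking III-1's own offspring into account.
III-2 is unaffected, so III-2 is X^V Y.
Now use III-1's offspring. Probability of each recorded status — unaffected son IV-2: 1/2 if III-1 is X^V X^v, 1 if X^V X^V. (IV-1, IV-3: equally likely either way, so uninformative.)
Bayes: P(X^V X^v) = 1/2·1/2 / (1/2·1/2 + 1/2·1) = 1/3.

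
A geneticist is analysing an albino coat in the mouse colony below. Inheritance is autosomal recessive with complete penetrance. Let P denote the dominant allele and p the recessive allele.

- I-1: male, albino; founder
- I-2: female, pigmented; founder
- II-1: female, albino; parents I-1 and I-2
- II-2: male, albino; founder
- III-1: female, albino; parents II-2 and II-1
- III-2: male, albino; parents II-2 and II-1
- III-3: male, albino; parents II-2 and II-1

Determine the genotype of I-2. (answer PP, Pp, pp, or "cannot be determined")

From phenotype alone, I-2 is PP or Pp.
I-2 is pigmented so carries P and passed p to II-1 (pp), so I-2 is Pp.

Pp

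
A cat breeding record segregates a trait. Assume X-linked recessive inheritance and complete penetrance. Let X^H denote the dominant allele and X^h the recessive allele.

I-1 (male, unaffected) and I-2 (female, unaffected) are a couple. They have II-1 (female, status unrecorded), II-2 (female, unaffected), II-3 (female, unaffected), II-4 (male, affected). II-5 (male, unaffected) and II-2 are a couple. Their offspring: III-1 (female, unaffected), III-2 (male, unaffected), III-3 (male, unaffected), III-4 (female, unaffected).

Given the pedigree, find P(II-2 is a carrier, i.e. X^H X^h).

I-1 is unaffected, so I-1 is X^H Y.
I-2 is unaffected so carries H and passed h to II-4 (X^h Y), so I-2 is X^H X^h.
Their cross gives offspring ratios 1/2 X^H X^H : 1/2 X^H X^h. Conditioning on II-2 being unaffected, P(X^H X^h) = 1/2 / 1 = 1/2 before taking II-2's own offspring into account.
II-5 is unaffected, so II-5 is X^H Y.
Now use II-2's offspring. Probability of each recorded status — unaffected son III-2: 1/2 if II-2 is X^H X^h, 1 if X^H X^H; unaffected son III-3: 1/2 if II-2 is X^H X^h, 1 if X^H X^H. (III-1, III-4: equally likely either way, so uninformative.)
Bayes: P(X^H X^h) = 1/2·1/4 / (1/2·1/4 + 1/2·1) = 1/5.

1/5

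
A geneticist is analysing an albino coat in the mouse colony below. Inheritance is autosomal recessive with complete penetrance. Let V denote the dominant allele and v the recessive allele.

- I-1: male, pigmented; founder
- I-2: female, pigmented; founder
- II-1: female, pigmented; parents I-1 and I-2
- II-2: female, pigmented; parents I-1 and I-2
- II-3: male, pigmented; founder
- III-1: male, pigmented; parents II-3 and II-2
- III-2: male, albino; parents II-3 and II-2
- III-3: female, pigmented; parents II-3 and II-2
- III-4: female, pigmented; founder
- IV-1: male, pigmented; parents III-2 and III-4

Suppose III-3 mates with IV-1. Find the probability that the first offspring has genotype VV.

1/3

II-3 is pigmented so carries V and passed v to III-2 (vv), so II-3 is Vv.
II-2 is pigmented so carries V and passed v to III-2 (vv), so II-2 is Vv.
III-3 is a pigmented offspring of II-3 (Vv) × II-2 (Vv), whose cross gives 1/4 VV : 1/2 Vv : 1/4 vv; conditioning on being pigmented, III-3 is VV with probability 1/3, Vv with probability 2/3.
IV-1 is pigmented so carries V and received v from III-2 (vv), so IV-1 is Vv.
Summing over parental genotype combinations, P(offspring has genotype VV) = 1/3·1/2 + 2/3·1/4 = 1/3.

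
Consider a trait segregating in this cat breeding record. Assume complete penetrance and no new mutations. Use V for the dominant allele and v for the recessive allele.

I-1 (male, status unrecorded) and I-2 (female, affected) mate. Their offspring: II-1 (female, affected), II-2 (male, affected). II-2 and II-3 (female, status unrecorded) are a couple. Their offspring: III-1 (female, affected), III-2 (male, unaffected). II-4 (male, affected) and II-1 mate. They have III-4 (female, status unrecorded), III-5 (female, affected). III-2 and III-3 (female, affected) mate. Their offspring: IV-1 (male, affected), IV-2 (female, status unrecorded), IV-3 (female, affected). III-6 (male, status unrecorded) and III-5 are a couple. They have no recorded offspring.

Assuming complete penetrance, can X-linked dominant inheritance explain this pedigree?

Yes

A consistent assignment under X-linked dominant exists: I-1 X^V Y, I-2 X^V X^V, II-1 X^V X^V, II-2 X^V Y, II-3 X^V X^v, II-4 X^V Y, III-1 X^V X^V, III-2 X^v Y, III-3 X^V X^V, III-4 X^V X^V, III-5 X^V X^V, III-6 X^V Y, IV-1 X^V Y, IV-2 X^V X^v, IV-3 X^V X^v.
In this assignment every recorded phenotype matches its genotype and every non-founder's genotype is obtainable from its parents' genotypes, so the pedigree is consistent.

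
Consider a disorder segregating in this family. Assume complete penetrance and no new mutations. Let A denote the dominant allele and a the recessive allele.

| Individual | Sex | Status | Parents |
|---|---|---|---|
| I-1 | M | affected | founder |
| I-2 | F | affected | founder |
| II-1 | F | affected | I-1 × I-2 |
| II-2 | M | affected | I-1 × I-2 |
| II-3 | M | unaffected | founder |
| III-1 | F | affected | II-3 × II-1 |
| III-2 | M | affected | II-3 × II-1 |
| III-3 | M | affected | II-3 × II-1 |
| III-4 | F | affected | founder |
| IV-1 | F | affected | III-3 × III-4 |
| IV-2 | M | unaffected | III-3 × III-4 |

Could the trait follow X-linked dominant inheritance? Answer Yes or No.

Yes

A consistent assignment under X-linked dominant exists: I-1 X^A Y, I-2 X^A X^A, II-1 X^A X^A, II-2 X^A Y, II-3 X^a Y, III-1 X^A X^a, III-2 X^A Y, III-3 X^A Y, III-4 X^A X^a, IV-1 X^A X^A, IV-2 X^a Y.
In this assignment every recorded phenotype matches its genotype and every non-founder's genotype is obtainable from its parents' genotypes, so the pedigree is consistent.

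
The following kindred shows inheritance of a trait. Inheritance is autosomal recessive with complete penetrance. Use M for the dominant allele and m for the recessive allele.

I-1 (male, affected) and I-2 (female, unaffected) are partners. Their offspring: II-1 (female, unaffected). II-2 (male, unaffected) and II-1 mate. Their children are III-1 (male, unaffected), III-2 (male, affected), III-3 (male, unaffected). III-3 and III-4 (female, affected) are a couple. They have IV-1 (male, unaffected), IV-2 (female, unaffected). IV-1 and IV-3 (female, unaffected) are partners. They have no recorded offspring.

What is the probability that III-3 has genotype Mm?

II-2 is unaffected so carries M and passed m to III-2 (mm), so II-2 is Mm.
II-1 is unaffected so carries M and received m from I-1 (mm), so II-1 is Mm.
Their cross gives offspring ratios 1/4 MM : 1/2 Mm : 1/4 mm. Conditioning on III-3 being unaffected, P(Mm) = 1/2 / 3/4 = 2/3 before taking III-3's own offspring into account.
III-4 is affected, so III-4 is mm.
Now use III-3's offspring. Probability of each recorded status — unaffected son IV-1: 1/2 if III-3 is Mm, 1 if MM; unaffected daughter IV-2: 1/2 if III-3 is Mm, 1 if MM.
Bayes: P(Mm) = 2/3·1/4 / (2/3·1/4 + 1/3·1) = 1/3.

1/3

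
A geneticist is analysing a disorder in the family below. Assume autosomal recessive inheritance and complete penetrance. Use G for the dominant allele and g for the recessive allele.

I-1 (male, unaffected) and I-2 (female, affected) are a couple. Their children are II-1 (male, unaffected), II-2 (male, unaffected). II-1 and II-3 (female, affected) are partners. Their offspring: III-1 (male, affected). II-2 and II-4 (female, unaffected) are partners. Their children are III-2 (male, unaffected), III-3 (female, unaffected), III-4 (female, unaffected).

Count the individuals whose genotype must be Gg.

Obligate heterozygotes: II-1 is unaffected so carries G and received g from I-2 (gg), so II-1 is Gg; II-2 is unaffected so carries G and received g from I-2 (gg), so II-2 is Gg.
Every other individual is either homozygous by phenotype or has at least one consistent homozygous assignment, so the count is 2.

2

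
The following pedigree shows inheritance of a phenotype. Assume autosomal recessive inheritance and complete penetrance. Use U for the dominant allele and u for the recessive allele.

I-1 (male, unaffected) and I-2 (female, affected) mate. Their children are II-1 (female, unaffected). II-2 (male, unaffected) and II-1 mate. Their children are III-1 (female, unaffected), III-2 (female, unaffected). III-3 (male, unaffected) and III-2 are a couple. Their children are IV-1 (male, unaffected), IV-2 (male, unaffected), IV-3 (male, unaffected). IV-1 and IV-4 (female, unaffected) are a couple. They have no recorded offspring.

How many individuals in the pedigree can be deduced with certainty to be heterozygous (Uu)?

1

Obligate heterozygotes: II-1 is unaffected so carries U and received u from I-2 (uu), so II-1 is Uu.
Every other individual is either homozygous by phenotype or has at least one consistent homozygous assignment, so the count is 1.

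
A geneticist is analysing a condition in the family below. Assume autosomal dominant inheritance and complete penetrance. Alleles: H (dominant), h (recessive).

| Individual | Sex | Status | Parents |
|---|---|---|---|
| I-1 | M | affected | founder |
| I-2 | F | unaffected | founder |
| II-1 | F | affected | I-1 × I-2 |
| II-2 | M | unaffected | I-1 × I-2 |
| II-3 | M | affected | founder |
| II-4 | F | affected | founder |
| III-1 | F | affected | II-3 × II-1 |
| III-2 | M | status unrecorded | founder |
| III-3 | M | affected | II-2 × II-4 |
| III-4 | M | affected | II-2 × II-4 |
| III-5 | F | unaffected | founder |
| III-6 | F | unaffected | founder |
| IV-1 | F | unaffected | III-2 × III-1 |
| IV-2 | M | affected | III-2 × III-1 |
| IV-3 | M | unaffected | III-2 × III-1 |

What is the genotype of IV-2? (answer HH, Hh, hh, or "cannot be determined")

cannot be determined

IV-2's phenotype allows HH or Hh, and no parent or child forces a single allele at both positions; consistent genotype assignments exist with IV-2 as HH or Hh.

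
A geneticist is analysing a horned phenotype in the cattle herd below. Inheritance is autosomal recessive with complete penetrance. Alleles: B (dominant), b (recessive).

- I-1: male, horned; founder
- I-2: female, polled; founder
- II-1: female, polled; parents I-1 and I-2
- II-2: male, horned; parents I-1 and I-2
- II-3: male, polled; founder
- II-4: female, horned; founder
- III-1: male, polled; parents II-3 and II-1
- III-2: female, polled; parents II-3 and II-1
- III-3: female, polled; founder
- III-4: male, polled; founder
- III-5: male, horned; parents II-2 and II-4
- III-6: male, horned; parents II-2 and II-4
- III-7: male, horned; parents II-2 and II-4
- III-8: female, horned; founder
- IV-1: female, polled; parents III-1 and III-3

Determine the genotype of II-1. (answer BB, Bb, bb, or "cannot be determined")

Bb

From phenotype alone, II-1 is BB or Bb.
II-1 is polled so carries B and received b from I-1 (bb), so II-1 is Bb.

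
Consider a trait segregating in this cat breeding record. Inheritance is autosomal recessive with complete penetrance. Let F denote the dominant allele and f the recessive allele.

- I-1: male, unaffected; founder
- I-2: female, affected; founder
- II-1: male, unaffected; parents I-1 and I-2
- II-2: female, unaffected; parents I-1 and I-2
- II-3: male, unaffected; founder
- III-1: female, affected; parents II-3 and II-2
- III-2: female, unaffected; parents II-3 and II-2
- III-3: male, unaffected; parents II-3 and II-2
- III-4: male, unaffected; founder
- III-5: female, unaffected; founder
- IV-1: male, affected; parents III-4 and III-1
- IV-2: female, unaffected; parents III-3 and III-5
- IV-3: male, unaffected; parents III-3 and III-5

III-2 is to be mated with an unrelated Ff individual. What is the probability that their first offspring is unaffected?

5/6

II-3 is unaffected so carries F and passed f to III-1 (ff), so II-3 is Ff.
II-2 is unaffected so carries F and received f from I-2 (ff), so II-2 is Ff.
III-2 is an unaffected offspring of II-3 (Ff) × II-2 (Ff), whose cross gives 1/4 FF : 1/2 Ff : 1/4 ff; conditioning on being unaffected, III-2 is FF with probability 1/3, Ff with probability 2/3.
Summing over parental genotype combinations, P(offspring is unaffected) = 1/3·1 + 2/3·3/4 = 5/6.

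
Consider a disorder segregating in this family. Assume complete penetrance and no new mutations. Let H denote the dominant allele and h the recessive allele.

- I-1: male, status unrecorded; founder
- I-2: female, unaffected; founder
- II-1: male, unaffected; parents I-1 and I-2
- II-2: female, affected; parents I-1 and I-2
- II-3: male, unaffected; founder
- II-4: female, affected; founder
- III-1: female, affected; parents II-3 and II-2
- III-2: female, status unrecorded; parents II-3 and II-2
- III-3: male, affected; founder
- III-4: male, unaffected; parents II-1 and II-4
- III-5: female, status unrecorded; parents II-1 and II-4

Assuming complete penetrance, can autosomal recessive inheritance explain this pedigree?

Yes

A consistent assignment under autosomal recessive exists: I-1 Hh, I-2 Hh, II-1 HH, II-2 hh, II-3 Hh, II-4 hh, III-1 hh, III-2 Hh, III-3 hh, III-4 Hh, III-5 Hh.
In this assignment every recorded phenotype matches its genotype and every non-founder's genotype is obtainable from its parents' genotypes, so the pedigree is consistent.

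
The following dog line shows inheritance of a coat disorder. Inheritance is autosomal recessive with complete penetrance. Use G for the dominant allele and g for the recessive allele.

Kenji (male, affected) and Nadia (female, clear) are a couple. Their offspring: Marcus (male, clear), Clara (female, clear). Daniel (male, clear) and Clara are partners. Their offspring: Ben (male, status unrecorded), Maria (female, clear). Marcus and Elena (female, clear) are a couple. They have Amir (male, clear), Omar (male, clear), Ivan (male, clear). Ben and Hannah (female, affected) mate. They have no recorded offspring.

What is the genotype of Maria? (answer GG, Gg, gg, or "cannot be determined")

cannot be determined

Maria's phenotype allows GG or Gg, and no parent or child forces a single allele at both positions; consistent genotype assignments exist with Maria as GG or Gg.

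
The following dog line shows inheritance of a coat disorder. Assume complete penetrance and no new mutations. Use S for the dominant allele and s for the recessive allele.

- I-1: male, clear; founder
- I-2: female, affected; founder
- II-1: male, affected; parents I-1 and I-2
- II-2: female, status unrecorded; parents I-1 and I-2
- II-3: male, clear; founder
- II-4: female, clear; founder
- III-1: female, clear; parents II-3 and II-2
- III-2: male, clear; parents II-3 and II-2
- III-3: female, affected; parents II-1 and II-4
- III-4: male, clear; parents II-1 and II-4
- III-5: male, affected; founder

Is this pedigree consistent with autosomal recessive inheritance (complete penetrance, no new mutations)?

Yes

A consistent assignment under autosomal recessive exists: I-1 Ss, I-2 ss, II-1 ss, II-2 Ss, II-3 SS, II-4 Ss, III-1 SS, III-2 SS, III-3 ss, III-4 Ss, III-5 ss.
In this assignment every recorded phenotype matches its genotype and every non-founder's genotype is obtainable from its parents' genotypes, so the pedigree is consistent.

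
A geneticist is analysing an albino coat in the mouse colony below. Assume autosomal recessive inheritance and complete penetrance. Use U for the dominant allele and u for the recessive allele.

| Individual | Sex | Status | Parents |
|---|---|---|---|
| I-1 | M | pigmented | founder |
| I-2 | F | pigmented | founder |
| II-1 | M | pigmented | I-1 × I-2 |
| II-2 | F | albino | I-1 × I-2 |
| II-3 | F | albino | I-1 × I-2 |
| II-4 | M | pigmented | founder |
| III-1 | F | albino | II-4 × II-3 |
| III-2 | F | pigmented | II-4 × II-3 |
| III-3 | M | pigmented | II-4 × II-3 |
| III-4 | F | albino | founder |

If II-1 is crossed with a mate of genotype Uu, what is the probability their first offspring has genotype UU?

1/3

I-1 is pigmented so carries U and passed u to II-2 (uu), so I-1 is Uu.
I-2 is pigmented so carries U and passed u to II-2 (uu), so I-2 is Uu.
II-1 is a pigmented offspring of I-1 (Uu) × I-2 (Uu), whose cross gives 1/4 UU : 1/2 Uu : 1/4 uu; conditioning on being pigmented, II-1 is UU with probability 1/3, Uu with probability 2/3.
Summing over parental genotype combinations, P(offspring has genotype UU) = 1/3·1/2 + 2/3·1/4 = 1/3.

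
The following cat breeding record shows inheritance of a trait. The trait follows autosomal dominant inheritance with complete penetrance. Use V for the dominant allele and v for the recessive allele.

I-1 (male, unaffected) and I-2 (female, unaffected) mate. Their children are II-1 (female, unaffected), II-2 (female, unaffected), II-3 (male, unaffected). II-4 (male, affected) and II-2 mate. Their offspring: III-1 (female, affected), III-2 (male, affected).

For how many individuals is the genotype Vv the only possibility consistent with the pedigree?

Obligate heterozygotes: III-1 is affected so carries V and received v from II-2 (vv), so III-1 is Vv; III-2 is affected so carries V and received v from II-2 (vv), so III-2 is Vv.
Every other individual is either homozygous by phenotype or has at least one consistent homozygous assignment, so the count is 2.

2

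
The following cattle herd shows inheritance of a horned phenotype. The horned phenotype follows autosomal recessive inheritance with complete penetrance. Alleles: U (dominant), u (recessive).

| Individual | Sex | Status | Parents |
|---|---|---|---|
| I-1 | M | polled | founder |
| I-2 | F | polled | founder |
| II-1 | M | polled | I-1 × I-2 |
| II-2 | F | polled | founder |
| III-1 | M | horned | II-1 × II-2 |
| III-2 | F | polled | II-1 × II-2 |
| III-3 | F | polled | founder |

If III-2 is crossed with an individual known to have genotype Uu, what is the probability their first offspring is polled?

II-1 is polled so carries U and passed u to III-1 (uu), so II-1 is Uu.
II-2 is polled so carries U and passed u to III-1 (uu), so II-2 is Uu.
III-2 is a polled offspring of II-1 (Uu) × II-2 (Uu), whose cross gives 1/4 UU : 1/2 Uu : 1/4 uu; conditioning on being polled, III-2 is UU with probability 1/3, Uu with probability 2/3.
Summing over parental genotype combinations, P(offspring is polled) = 1/3·1 + 2/3·3/4 = 5/6.

5/6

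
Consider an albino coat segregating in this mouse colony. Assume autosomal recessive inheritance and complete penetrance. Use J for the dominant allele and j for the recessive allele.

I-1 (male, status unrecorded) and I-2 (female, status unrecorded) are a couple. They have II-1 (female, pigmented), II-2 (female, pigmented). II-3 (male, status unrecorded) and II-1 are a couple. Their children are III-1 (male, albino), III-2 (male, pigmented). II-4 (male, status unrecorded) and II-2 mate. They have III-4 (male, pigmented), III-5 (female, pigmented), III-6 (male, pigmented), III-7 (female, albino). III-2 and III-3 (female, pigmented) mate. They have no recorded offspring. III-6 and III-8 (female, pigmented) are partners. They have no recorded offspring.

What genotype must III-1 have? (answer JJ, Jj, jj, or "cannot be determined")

jj

III-1 is albino, so III-1 is jj.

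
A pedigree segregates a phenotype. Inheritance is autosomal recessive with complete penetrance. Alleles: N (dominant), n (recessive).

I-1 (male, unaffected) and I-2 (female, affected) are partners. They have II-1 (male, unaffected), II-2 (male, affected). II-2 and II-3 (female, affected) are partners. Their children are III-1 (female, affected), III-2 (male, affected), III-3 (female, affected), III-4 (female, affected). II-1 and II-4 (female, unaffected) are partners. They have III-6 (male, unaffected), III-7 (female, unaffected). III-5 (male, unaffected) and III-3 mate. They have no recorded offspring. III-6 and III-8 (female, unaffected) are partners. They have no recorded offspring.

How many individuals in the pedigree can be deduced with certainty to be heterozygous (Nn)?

2

Obligate heterozygotes: I-1 is unaffected so carries N and passed n to II-2 (nn), so I-1 is Nn; II-1 is unaffected so carries N and received n from I-2 (nn), so II-1 is Nn.
Every other individual is either homozygous by phenotype or has at least one consistent homozygous assignment, so the count is 2.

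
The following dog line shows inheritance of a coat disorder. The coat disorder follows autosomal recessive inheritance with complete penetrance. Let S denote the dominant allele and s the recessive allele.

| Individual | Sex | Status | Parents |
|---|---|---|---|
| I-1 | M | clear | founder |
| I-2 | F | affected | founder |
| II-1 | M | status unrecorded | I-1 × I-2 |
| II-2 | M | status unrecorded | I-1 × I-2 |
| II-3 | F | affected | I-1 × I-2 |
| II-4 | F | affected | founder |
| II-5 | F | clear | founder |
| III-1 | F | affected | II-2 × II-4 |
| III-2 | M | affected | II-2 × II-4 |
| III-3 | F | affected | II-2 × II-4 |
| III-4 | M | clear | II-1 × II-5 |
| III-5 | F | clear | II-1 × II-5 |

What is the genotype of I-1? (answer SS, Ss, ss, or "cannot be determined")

From phenotype alone, I-1 is SS or Ss.
I-1 is clear so carries S and passed s to II-3 (ss), so I-1 is Ss.

Ss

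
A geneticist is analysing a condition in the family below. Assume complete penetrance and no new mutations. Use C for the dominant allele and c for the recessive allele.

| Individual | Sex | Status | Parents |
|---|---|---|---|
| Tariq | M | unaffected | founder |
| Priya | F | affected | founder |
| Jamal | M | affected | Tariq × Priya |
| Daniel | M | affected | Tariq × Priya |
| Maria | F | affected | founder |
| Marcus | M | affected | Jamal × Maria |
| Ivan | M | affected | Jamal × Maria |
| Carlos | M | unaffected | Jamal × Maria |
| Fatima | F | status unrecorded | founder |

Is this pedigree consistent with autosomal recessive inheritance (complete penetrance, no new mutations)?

Under autosomal recessive, Carlos (unaffected, male) cannot arise from Jamal (affected) × Maria (affected).

No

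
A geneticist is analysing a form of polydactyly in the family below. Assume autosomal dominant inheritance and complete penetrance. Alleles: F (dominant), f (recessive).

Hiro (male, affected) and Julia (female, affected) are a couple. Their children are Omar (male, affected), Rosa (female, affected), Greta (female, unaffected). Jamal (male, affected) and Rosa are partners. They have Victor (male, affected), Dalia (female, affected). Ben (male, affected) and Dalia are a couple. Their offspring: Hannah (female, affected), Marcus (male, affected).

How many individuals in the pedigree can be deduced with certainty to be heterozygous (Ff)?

2

Obligate heterozygotes: Hiro is affected so carries F and passed f to Greta (ff), so Hiro is Ff; Julia is affected so carries F and passed f to Greta (ff), so Julia is Ff.
Every other individual is either homozygous by phenotype or has at least one consistent homozygous assignment, so the count is 2.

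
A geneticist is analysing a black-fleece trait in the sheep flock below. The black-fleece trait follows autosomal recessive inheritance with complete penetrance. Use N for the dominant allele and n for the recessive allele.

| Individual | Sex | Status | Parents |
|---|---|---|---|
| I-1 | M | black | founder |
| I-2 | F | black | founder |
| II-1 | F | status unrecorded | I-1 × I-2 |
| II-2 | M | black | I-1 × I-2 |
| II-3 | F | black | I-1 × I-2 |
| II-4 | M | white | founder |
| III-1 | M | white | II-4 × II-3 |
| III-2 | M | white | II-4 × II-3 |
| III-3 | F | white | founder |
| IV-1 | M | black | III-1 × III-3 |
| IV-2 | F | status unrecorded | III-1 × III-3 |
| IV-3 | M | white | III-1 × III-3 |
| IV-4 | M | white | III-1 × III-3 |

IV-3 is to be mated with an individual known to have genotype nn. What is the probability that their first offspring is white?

2/3

III-1 is white so carries N and received n from II-3 (nn), so III-1 is Nn.
III-3 is white so carries N and passed n to IV-1 (nn), so III-3 is Nn.
IV-3 is a white offspring of III-1 (Nn) × III-3 (Nn), whose cross gives 1/4 NN : 1/2 Nn : 1/4 nn; conditioning on being white, IV-3 is NN with probability 1/3, Nn with probability 2/3.
Summing over parental genotype combinations, P(offspring is white) = 1/3·1 + 2/3·1/2 = 2/3.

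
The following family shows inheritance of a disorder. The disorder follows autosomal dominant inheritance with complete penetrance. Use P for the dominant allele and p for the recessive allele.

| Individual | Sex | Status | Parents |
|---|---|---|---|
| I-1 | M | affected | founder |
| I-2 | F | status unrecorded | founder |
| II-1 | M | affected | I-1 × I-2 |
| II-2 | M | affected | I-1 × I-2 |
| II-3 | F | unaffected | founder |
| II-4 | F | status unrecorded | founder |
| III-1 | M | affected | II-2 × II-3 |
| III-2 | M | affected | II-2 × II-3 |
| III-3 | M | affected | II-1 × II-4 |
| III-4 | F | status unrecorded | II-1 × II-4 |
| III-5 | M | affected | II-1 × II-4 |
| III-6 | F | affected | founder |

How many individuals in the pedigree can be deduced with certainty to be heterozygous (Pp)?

2

Obligate heterozygotes: III-1 is affected so carries P and received p from II-3 (pp), so III-1 is Pp; III-2 is affected so carries P and received p from II-3 (pp), so III-2 is Pp.
Every other individual is either homozygous by phenotype or has at least one consistent homozygous assignment, so the count is 2.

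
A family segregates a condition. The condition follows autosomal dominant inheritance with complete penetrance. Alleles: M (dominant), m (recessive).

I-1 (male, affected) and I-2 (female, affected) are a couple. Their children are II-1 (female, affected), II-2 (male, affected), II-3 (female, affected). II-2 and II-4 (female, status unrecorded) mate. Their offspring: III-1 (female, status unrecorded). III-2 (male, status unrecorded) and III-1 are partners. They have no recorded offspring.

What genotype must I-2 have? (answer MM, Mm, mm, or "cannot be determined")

cannot be determined

I-2's phenotype allows MM or Mm, and no parent or child forces a single allele at both positions; consistent genotype assignments exist with I-2 as MM or Mm.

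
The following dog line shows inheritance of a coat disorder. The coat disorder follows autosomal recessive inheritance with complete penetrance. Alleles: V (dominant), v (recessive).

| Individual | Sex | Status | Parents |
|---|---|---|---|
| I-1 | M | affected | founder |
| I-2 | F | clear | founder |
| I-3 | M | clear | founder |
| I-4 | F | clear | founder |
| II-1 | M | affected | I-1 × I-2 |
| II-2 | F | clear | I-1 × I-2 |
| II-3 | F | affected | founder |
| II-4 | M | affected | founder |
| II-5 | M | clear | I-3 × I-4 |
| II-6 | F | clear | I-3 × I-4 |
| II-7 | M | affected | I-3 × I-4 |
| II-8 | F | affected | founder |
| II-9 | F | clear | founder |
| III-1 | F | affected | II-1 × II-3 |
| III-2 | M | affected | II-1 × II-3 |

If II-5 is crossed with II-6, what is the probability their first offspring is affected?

1/9

I-3 is clear so carries V and passed v to II-7 (vv), so I-3 is Vv.
I-4 is clear so carries V and passed v to II-7 (vv), so I-4 is Vv.
II-5 is a clear offspring of I-3 (Vv) × I-4 (Vv), whose cross gives 1/4 VV : 1/2 Vv : 1/4 vv; conditioning on being clear, II-5 is VV with probability 1/3, Vv with probability 2/3.
II-6 is a clear offspring of I-3 (Vv) × I-4 (Vv), whose cross gives 1/4 VV : 1/2 Vv : 1/4 vv; conditioning on being clear, II-6 is VV with probability 1/3, Vv with probability 2/3.
Summing over parental genotype combinations, P(offspring is affected) = 4/9·1/4 = 1/9.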